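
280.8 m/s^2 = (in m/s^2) 280.8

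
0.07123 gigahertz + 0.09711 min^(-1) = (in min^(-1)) 4.274e+09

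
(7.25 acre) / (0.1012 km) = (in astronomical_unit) 1.938e-09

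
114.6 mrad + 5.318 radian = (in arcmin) 1.868e+04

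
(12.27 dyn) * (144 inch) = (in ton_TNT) 1.073e-13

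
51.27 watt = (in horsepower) 0.06875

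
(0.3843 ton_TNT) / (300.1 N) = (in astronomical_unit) 3.582e-05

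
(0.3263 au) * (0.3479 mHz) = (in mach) 4.987e+04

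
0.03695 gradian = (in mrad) 0.5804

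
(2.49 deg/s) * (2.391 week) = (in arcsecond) 1.296e+10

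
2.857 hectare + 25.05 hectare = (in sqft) 3.004e+06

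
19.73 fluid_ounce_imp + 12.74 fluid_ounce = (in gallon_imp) 0.2062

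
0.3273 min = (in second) 19.64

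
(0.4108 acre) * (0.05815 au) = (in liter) 1.446e+16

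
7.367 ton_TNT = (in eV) 1.924e+29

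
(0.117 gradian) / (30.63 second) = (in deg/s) 0.003438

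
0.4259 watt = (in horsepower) 0.0005711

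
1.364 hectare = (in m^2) 1.364e+04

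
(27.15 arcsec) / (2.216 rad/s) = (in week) 9.821e-11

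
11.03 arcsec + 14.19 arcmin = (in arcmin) 14.37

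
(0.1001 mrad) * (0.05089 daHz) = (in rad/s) 5.094e-05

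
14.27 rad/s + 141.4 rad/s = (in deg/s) 8919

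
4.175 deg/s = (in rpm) 0.6958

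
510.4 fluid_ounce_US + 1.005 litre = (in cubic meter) 0.0161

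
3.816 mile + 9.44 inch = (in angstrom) 6.141e+13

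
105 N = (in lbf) 23.6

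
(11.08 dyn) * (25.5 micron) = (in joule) 2.825e-09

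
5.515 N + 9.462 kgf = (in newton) 98.31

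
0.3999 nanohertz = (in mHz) 3.999e-07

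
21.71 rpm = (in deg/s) 130.3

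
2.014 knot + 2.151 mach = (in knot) 1426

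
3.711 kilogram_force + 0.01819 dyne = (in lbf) 8.181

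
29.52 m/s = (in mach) 0.0867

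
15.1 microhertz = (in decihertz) 0.000151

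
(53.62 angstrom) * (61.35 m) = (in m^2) 3.29e-07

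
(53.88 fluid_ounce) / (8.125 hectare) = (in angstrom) 196.1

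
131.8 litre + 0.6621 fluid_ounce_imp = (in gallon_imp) 29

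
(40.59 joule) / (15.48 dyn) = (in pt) 7.433e+08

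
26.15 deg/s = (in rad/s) 0.4564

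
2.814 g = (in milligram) 2814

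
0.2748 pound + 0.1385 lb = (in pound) 0.4133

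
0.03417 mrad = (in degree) 0.001958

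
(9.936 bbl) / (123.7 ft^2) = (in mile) 8.541e-05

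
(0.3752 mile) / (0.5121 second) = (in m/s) 1179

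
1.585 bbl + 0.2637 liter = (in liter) 252.3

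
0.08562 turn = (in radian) 0.538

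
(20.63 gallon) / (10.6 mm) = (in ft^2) 79.3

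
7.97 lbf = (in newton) 35.45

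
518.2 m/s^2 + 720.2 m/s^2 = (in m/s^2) 1238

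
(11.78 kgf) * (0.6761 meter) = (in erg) 7.81e+08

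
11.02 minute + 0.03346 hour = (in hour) 0.2171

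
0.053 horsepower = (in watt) 39.52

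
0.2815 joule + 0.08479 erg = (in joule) 0.2815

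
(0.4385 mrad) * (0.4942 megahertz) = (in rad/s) 216.7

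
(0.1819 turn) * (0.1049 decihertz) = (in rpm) 0.1145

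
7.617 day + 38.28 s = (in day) 7.617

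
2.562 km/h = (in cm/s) 71.17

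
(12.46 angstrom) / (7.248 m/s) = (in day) 1.99e-15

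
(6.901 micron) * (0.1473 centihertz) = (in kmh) 3.659e-08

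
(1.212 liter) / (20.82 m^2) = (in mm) 0.05821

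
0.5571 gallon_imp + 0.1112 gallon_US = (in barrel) 0.01858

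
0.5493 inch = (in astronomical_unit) 9.326e-14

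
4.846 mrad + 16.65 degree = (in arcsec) 6.094e+04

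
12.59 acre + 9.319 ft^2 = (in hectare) 5.095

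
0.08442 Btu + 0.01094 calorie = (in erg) 8.911e+08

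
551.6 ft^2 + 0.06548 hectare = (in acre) 0.1745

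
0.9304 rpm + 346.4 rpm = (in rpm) 347.3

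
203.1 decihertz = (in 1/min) 1219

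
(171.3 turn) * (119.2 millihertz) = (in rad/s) 128.3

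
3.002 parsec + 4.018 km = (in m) 9.263e+16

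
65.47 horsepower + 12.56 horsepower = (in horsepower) 78.03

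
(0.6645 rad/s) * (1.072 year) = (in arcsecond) 4.634e+12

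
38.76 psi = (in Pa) 2.672e+05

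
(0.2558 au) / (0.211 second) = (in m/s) 1.814e+11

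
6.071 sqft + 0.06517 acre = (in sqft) 2845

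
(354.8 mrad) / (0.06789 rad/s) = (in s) 5.226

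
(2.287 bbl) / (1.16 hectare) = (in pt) 0.08885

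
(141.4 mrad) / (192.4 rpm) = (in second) 0.007018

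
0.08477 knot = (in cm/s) 4.361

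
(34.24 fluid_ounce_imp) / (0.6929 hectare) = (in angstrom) 1404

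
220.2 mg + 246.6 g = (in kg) 0.2468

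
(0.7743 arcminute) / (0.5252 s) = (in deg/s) 0.02457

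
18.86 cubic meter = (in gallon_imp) 4149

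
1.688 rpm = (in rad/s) 0.1768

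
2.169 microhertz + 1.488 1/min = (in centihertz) 2.48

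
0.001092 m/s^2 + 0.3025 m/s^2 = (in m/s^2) 0.3036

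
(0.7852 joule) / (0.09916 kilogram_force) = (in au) 5.398e-12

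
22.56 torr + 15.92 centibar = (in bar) 0.1893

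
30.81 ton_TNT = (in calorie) 3.081e+10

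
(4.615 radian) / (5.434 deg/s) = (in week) 8.046e-05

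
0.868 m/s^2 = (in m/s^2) 0.868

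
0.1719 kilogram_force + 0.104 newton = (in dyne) 1.79e+05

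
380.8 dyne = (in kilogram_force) 0.0003883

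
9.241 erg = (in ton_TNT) 2.209e-16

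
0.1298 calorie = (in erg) 5.431e+06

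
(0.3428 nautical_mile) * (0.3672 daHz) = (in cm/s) 2.331e+05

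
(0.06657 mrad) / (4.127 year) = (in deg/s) 2.931e-11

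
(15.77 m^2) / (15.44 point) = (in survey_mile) 1.799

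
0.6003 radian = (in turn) 0.09554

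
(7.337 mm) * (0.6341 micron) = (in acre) 1.15e-12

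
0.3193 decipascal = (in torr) 0.0002395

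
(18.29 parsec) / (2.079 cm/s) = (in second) 2.715e+19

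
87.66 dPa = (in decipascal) 87.66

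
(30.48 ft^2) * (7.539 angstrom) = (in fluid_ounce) 7.219e-05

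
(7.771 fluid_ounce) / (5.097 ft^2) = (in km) 4.853e-07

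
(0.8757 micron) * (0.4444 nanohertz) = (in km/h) 1.401e-15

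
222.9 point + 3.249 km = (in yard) 3553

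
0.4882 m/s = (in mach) 0.001434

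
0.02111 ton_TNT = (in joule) 8.832e+07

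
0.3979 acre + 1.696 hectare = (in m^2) 1.857e+04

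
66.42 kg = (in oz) 2343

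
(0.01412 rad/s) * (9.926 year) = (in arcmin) 1.519e+10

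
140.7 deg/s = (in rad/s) 2.456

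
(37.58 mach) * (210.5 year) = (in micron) 8.494e+19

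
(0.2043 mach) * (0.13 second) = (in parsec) 2.931e-16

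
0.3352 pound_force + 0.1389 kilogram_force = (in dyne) 2.853e+05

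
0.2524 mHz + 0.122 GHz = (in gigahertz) 0.122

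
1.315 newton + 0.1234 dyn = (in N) 1.315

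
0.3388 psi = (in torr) 17.52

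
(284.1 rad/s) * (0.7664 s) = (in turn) 34.65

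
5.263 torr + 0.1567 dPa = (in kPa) 0.7017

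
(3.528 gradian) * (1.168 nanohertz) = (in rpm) 6.181e-10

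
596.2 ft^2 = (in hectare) 0.005539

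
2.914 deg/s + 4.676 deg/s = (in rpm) 1.265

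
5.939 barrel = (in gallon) 249.4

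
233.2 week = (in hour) 3.918e+04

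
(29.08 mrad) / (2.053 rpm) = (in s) 0.1353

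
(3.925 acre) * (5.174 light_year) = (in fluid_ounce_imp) 2.736e+25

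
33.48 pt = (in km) 1.181e-05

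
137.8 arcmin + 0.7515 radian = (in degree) 45.35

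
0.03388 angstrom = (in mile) 2.105e-15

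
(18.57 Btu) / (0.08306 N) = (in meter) 2.359e+05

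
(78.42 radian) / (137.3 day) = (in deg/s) 0.0003788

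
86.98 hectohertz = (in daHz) 869.8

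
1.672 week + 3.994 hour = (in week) 1.696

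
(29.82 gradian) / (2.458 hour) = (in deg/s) 0.003033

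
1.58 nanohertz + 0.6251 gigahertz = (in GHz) 0.6251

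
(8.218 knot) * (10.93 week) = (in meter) 2.795e+07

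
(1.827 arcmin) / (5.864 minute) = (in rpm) 1.442e-05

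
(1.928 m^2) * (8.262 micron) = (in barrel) 0.0001002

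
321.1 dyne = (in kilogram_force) 0.0003274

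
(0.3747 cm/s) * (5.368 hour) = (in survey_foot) 237.6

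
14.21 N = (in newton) 14.21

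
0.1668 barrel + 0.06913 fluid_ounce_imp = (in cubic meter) 0.02652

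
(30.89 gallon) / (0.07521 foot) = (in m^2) 5.101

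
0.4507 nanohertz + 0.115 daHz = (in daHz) 0.115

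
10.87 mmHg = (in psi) 0.2102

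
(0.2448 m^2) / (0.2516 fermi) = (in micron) 9.73e+20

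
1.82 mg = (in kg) 1.82e-06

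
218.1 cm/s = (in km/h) 7.852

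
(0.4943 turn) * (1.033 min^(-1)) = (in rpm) 0.5106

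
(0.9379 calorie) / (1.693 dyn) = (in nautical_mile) 125.2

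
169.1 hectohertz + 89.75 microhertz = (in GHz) 1.691e-05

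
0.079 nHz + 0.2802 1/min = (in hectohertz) 4.67e-05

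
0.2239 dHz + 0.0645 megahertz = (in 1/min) 3.87e+06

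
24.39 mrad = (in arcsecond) 5031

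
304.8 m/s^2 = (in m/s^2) 304.8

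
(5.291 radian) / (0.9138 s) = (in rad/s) 5.79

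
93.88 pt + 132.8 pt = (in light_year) 8.453e-18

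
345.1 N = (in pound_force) 77.58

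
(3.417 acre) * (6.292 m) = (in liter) 8.701e+07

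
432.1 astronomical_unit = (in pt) 1.832e+17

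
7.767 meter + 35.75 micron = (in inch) 305.8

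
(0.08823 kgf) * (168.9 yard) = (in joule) 133.6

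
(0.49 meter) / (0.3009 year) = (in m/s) 5.164e-08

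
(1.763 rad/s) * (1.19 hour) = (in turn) 1202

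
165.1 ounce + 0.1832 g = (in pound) 10.32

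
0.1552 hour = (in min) 9.312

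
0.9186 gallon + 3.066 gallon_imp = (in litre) 17.42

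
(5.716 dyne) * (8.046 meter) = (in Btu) 4.359e-07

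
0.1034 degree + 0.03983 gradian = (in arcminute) 8.355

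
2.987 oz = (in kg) 0.08468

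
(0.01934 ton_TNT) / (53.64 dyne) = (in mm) 1.509e+14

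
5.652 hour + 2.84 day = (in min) 4429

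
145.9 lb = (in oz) 2334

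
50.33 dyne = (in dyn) 50.33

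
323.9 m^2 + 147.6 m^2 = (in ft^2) 5075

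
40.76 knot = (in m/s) 20.97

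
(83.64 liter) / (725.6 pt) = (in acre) 8.074e-05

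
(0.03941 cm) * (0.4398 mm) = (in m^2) 1.733e-07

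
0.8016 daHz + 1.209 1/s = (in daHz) 0.9225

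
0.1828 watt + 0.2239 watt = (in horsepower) 0.0005454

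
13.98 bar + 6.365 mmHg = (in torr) 1.049e+04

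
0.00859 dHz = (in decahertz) 8.59e-05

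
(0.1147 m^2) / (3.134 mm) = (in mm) 3.66e+04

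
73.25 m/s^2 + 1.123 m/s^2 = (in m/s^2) 74.37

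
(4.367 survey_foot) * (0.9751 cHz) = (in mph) 0.02903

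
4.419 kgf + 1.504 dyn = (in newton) 43.34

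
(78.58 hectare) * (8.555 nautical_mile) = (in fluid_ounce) 4.21e+14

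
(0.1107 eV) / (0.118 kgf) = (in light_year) 1.62e-36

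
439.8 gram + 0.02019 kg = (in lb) 1.014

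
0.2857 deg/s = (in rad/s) 0.004986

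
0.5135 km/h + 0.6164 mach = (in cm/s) 2.1e+04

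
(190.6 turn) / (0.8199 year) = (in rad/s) 4.632e-05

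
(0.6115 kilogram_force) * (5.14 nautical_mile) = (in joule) 5.708e+04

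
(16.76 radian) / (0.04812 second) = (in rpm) 3326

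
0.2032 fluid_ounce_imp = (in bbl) 3.631e-05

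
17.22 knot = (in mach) 0.02602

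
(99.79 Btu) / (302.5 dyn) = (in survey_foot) 1.142e+08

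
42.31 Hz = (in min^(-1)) 2539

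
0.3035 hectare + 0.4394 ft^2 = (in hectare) 0.3035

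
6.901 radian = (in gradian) 439.3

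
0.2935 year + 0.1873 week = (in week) 15.49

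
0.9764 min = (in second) 58.58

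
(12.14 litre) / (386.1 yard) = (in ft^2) 0.0003701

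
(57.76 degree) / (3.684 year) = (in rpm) 8.286e-08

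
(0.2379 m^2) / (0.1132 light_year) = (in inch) 8.746e-15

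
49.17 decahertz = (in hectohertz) 4.917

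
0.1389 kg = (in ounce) 4.9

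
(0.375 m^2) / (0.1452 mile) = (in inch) 0.06318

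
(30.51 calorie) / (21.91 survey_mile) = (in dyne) 362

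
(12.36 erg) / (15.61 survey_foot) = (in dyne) 0.02598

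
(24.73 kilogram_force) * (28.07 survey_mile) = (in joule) 1.096e+07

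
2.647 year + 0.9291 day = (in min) 1.393e+06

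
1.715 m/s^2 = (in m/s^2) 1.715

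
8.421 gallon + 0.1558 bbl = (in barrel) 0.3563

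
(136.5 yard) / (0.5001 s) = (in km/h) 898.5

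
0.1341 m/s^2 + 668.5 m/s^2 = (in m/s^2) 668.6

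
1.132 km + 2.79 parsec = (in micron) 8.609e+22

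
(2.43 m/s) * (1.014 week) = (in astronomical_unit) 9.962e-06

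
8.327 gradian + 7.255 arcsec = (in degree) 7.496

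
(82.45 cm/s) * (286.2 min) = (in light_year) 1.497e-12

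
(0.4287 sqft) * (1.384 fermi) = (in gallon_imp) 1.212e-14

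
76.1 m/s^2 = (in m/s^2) 76.1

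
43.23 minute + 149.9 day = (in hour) 3598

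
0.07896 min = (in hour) 0.001316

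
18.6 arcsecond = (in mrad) 0.09018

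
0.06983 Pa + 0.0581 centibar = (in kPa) 0.05817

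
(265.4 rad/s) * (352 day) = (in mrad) 8.072e+12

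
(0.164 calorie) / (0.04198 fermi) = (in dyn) 1.635e+21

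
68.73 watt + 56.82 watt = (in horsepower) 0.1684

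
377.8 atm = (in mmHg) 2.871e+05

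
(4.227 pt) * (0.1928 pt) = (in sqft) 1.092e-06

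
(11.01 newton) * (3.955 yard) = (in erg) 3.982e+08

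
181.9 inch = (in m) 4.62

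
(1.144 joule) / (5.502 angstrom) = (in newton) 2.079e+09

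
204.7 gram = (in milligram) 2.047e+05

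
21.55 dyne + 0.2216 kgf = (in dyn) 2.173e+05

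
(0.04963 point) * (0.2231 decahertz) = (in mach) 1.147e-07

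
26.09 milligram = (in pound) 5.752e-05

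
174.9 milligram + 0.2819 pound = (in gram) 128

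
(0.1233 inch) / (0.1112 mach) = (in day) 9.573e-10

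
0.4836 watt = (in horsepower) 0.0006485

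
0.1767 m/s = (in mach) 0.0005189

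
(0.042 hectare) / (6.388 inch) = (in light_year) 2.736e-13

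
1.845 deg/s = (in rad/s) 0.0322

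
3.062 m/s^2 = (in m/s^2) 3.062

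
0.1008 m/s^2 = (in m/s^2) 0.1008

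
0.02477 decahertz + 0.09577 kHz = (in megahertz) 9.602e-05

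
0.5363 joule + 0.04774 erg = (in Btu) 0.0005083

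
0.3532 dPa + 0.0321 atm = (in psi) 0.4717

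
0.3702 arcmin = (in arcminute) 0.3702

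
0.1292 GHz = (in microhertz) 1.292e+14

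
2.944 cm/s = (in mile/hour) 0.06586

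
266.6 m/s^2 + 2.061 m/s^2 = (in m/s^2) 268.7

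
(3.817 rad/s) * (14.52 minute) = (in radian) 3325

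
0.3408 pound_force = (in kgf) 0.1546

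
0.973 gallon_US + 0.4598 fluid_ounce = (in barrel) 0.02325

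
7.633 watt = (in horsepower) 0.01024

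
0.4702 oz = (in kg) 0.01333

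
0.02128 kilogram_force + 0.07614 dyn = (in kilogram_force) 0.02128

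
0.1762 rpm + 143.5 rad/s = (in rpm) 1371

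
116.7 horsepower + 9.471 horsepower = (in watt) 9.409e+04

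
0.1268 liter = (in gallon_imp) 0.02789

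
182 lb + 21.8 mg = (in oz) 2912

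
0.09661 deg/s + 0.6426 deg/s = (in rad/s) 0.0129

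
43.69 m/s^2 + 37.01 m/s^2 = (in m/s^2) 80.7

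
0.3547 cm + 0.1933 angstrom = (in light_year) 3.749e-19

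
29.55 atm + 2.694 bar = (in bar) 32.64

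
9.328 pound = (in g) 4231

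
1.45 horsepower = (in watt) 1081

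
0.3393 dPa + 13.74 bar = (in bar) 13.74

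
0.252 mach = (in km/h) 308.9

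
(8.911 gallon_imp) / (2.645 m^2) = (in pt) 43.41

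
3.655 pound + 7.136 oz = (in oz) 65.62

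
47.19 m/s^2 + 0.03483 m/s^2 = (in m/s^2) 47.22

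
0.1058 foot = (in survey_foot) 0.1058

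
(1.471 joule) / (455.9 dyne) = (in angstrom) 3.227e+12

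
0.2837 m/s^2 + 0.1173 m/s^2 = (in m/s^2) 0.401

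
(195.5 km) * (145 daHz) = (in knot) 5.51e+08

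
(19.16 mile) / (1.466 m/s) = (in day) 0.2434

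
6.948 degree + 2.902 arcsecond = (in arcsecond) 2.502e+04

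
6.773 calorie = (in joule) 28.34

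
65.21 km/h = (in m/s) 18.11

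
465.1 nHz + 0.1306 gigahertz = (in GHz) 0.1306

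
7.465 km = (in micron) 7.465e+09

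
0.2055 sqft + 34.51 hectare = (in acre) 85.28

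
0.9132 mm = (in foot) 0.002996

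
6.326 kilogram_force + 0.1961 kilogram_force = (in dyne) 6.396e+06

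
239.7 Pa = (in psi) 0.03477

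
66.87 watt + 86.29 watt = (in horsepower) 0.2054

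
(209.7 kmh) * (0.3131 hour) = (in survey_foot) 2.154e+05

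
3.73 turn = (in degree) 1343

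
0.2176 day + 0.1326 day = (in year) 0.0009595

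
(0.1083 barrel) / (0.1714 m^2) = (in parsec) 3.256e-18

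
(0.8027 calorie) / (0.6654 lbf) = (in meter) 1.135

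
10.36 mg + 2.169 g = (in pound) 0.004805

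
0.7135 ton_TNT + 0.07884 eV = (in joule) 2.985e+09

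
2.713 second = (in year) 8.603e-08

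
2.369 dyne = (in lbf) 5.326e-06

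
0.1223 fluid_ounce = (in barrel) 2.275e-05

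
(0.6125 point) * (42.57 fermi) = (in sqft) 9.901e-17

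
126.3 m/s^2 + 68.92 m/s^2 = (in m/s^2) 195.2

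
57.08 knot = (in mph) 65.69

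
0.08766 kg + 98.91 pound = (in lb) 99.1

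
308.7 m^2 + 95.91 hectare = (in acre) 237.1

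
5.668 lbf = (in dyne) 2.521e+06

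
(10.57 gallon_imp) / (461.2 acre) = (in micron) 0.02575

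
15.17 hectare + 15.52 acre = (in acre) 53.01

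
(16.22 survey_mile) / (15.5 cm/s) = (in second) 1.684e+05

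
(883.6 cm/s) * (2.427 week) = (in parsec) 4.203e-10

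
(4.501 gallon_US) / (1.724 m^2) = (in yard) 0.01081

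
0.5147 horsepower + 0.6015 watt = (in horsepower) 0.5155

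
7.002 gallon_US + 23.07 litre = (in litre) 49.58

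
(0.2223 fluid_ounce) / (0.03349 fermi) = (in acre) 4.851e+07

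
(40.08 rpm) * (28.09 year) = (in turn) 5.917e+08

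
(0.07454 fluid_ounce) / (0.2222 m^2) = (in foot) 3.255e-05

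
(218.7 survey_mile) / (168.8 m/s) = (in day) 0.02413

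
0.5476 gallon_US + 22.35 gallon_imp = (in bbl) 0.6521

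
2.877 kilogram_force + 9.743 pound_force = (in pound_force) 16.09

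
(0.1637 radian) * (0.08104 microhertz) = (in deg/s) 7.601e-07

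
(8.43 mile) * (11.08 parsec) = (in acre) 1.146e+18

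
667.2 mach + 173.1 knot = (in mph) 5.084e+05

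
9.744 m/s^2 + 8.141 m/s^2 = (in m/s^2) 17.88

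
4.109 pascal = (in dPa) 41.09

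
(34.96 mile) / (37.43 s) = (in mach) 4.415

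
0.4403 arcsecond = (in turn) 3.397e-07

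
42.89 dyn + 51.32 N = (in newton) 51.32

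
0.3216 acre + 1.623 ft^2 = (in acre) 0.3216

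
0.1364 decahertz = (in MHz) 1.364e-06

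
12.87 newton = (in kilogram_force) 1.312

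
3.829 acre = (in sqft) 1.668e+05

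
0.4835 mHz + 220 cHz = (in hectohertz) 0.022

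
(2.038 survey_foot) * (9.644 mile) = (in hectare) 0.9641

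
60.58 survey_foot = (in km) 0.01846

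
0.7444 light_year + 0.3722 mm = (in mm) 7.043e+18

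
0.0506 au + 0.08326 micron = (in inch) 2.98e+11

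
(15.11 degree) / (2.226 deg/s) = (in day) 7.856e-05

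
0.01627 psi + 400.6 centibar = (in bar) 4.007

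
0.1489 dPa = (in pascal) 0.01489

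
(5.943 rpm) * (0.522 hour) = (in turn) 186.1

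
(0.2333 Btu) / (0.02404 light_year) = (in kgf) 1.104e-13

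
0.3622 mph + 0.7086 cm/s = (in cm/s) 16.9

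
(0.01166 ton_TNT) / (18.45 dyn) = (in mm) 2.644e+14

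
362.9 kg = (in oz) 1.28e+04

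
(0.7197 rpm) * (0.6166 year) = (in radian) 1.466e+06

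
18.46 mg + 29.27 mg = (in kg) 4.773e-05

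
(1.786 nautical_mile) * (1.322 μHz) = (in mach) 1.284e-05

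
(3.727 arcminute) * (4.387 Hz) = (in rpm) 0.04542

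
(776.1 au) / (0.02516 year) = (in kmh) 5.268e+08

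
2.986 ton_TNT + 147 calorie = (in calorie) 2.986e+09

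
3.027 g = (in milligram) 3027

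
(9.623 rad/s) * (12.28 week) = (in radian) 7.147e+07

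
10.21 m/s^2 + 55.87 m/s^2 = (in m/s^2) 66.08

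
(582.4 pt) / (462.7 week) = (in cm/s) 7.342e-08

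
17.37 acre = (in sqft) 7.566e+05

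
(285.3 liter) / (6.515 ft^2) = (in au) 3.151e-12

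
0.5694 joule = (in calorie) 0.1361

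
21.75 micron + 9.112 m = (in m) 9.112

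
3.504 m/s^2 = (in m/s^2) 3.504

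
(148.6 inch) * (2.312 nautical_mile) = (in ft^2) 1.74e+05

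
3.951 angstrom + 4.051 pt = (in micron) 1429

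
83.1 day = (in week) 11.87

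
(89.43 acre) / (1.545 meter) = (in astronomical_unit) 1.566e-06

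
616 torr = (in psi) 11.91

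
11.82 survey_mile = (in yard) 2.08e+04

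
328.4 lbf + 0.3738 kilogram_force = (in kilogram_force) 149.3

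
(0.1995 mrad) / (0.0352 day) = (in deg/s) 3.758e-06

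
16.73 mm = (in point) 47.42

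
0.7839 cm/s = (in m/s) 0.007839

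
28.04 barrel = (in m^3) 4.458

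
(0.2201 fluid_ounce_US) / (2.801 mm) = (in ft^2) 0.02501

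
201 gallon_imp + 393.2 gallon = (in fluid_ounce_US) 8.123e+04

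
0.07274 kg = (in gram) 72.74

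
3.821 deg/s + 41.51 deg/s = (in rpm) 7.555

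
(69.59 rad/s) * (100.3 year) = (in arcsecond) 4.54e+16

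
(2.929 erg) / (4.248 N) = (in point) 0.0001954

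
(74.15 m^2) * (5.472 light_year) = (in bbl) 2.414e+19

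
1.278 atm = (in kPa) 129.5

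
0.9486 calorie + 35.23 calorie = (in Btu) 0.1435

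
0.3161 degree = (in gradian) 0.3512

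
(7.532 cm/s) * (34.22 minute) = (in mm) 1.546e+05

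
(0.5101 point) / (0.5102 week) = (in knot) 1.134e-09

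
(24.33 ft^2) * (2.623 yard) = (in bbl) 34.1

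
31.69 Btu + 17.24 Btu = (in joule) 5.162e+04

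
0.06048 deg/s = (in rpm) 0.01008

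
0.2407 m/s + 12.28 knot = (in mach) 0.01926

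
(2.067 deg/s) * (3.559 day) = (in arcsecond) 2.288e+09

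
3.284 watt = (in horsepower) 0.004404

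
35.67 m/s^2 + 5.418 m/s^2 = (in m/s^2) 41.09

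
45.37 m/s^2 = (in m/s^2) 45.37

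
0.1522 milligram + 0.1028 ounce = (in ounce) 0.1028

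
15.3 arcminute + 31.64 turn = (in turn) 31.64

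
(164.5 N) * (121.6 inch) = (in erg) 5.081e+09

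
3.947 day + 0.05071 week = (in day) 4.302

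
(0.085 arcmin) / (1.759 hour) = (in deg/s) 2.237e-07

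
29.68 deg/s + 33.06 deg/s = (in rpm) 10.46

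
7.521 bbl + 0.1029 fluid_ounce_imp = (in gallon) 315.9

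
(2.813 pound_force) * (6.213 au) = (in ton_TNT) 2780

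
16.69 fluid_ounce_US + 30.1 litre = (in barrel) 0.1924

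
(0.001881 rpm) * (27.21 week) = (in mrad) 3.242e+06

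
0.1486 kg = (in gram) 148.6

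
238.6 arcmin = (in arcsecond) 1.432e+04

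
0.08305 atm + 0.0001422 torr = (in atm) 0.08305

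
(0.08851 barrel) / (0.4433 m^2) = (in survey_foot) 0.1041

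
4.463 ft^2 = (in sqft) 4.463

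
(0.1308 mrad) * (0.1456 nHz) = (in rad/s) 1.904e-14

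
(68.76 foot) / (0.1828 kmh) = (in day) 0.004777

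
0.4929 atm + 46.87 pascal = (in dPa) 4.999e+05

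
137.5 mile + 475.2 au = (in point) 2.015e+17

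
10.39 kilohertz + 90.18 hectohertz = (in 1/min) 1.164e+06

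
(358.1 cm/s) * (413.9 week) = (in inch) 3.529e+10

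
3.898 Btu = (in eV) 2.567e+22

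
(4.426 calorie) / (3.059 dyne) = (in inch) 2.383e+07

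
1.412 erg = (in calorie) 3.375e-08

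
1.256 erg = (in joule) 1.256e-07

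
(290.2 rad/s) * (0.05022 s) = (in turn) 2.319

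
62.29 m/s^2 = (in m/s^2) 62.29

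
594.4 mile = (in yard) 1.046e+06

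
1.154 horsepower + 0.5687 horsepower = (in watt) 1285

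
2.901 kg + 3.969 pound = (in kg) 4.701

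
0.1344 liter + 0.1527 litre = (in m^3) 0.0002871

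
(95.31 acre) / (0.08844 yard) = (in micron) 4.769e+12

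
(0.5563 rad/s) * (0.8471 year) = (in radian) 1.486e+07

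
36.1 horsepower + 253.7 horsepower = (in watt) 2.161e+05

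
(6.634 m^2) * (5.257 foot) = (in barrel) 66.86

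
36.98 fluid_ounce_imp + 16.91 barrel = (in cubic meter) 2.69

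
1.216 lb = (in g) 551.6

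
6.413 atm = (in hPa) 6498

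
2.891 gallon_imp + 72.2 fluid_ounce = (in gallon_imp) 3.361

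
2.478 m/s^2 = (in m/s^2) 2.478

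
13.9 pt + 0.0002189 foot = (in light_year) 5.254e-19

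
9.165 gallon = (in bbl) 0.2182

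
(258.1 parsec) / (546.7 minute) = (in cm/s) 2.428e+16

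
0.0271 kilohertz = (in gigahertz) 2.71e-08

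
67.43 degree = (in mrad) 1177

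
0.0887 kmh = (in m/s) 0.02464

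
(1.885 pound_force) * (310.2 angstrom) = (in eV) 1.623e+12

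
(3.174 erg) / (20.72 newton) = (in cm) 1.532e-06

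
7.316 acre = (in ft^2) 3.187e+05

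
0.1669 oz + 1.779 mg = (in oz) 0.167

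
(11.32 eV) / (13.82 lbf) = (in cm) 2.95e-18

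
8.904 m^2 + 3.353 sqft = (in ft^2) 99.19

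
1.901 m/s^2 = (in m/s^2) 1.901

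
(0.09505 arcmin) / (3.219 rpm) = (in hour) 2.278e-08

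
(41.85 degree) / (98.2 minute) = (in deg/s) 0.007103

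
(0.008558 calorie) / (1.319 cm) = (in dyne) 2.715e+05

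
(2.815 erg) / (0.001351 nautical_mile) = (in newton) 1.125e-07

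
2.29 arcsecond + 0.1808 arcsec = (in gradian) 0.0007626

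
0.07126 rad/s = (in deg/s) 4.083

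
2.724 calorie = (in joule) 11.4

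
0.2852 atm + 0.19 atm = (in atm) 0.4752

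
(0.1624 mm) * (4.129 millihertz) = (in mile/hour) 1.5e-06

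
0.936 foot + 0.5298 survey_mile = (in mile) 0.53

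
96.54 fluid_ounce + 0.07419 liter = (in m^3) 0.002929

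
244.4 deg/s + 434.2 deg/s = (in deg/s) 678.6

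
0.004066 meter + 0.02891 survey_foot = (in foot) 0.04225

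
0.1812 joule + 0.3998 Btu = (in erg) 4.22e+09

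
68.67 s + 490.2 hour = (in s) 1.765e+06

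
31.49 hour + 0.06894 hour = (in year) 0.003603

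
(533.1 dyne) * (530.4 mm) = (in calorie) 0.0006758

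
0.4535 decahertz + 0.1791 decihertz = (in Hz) 4.553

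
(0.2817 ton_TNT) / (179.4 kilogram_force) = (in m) 6.699e+05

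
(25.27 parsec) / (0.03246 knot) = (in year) 1.481e+12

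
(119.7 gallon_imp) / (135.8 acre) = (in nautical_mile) 5.347e-10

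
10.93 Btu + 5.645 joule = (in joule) 1.154e+04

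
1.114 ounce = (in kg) 0.03158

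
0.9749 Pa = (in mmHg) 0.007312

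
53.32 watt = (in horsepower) 0.0715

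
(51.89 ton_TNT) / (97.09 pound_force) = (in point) 1.425e+12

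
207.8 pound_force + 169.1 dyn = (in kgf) 94.26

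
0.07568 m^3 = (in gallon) 19.99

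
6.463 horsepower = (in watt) 4819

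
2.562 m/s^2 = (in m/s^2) 2.562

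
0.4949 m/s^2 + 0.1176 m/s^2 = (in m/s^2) 0.6125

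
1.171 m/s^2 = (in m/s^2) 1.171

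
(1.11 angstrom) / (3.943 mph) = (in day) 7.288e-16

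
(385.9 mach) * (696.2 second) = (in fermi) 9.148e+22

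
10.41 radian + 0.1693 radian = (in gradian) 673.5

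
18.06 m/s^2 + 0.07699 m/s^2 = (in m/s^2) 18.14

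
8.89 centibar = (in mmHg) 66.68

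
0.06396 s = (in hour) 1.777e-05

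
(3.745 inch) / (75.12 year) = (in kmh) 1.446e-10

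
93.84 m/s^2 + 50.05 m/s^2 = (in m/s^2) 143.9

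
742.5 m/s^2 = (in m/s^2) 742.5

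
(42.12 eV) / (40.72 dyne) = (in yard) 1.812e-14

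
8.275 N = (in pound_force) 1.86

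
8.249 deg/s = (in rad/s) 0.144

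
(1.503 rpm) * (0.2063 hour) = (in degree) 6697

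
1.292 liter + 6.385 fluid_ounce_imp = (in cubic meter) 0.001473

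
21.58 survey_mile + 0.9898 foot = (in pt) 9.845e+07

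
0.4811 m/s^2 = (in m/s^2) 0.4811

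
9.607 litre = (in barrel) 0.06043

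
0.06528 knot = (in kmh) 0.1209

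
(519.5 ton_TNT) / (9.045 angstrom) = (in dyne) 2.403e+26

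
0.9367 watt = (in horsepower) 0.001256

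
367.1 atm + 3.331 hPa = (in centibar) 3.72e+04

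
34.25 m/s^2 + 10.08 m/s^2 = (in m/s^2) 44.33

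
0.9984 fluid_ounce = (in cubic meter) 2.953e-05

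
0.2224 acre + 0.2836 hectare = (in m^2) 3736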